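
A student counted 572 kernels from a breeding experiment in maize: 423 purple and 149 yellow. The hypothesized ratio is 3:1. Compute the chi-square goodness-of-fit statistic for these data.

0.336

Expected counts for N = 572 under a 3:1 ratio (total parts = 4):
  purple: 572 × 3/4 = 429
  yellow: 572 × 1/4 = 143
χ² = Σ (O − E)² / E
  purple: (423 − 429)² / 429 = 0.0839
  yellow: (149 − 143)² / 143 = 0.2517
χ² = 0.0839 + 0.2517 = 0.3356 ≈ 0.336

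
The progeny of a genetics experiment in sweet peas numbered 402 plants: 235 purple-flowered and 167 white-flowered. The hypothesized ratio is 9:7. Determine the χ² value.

0.796

Total ratio parts = 16. Expected numbers out of 402:
  purple-flowered: 402 × 9/16 = 226.125
  white-flowered: 402 × 7/16 = 175.875
χ² = Σ (O − E)² / E
  purple-flowered: (235 − 226.125)² / 226.125 = 0.3483
  white-flowered: (167 − 175.875)² / 175.875 = 0.4479
χ² = 0.3483 + 0.4479 = 0.7962 ≈ 0.796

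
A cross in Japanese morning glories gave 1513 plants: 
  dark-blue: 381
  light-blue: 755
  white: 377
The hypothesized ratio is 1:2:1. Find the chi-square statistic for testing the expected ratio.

Expected counts for N = 1513 under a 1:2:1 ratio (total parts = 4):
  dark-blue: 1513 × 1/4 = 378.25
  light-blue: 1513 × 2/4 = 756.5
  white: 1513 × 1/4 = 378.25
χ² = Σ (O − E)² / E
  dark-blue: (381 − 378.25)² / 378.25 = 0.0200
  light-blue: (755 − 756.5)² / 756.5 = 0.0030
  white: (377 − 378.25)² / 378.25 = 0.0041
χ² = 0.0200 + 0.0030 + 0.0041 = 0.0271 ≈ 0.027

0.027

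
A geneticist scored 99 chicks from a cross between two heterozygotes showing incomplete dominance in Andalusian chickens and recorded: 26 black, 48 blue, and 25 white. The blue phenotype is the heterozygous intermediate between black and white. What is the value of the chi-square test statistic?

With incomplete dominance, a heterozygote × heterozygote cross gives a 1:2:1 phenotypic ratio.
Total ratio parts = 4. Expected numbers out of 99:
  black: 99 × 1/4 = 24.75
  blue: 99 × 2/4 = 49.5
  white: 99 × 1/4 = 24.75
χ² = Σ (O − E)² / E
  black: (26 − 24.75)² / 24.75 = 0.0631
  blue: (48 − 49.5)² / 49.5 = 0.0455
  white: (25 − 24.75)² / 24.75 = 0.0025
χ² = 0.0631 + 0.0455 + 0.0025 = 0.1111 ≈ 0.111

0.111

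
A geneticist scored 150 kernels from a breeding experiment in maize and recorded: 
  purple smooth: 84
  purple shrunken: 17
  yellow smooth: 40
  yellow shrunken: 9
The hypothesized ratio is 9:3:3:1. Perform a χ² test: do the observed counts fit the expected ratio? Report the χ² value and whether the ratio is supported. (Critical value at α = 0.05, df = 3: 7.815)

Expected counts for N = 150 under a 9:3:3:1 ratio (total parts = 16):
  purple smooth: 150 × 9/16 = 84.375
  purple shrunken: 150 × 3/16 = 28.125
  yellow smooth: 150 × 3/16 = 28.125
  yellow shrunken: 150 × 1/16 = 9.375
χ² = Σ (O − E)² / E
  purple smooth: (84 − 84.375)² / 84.375 = 0.0017
  purple shrunken: (17 − 28.125)² / 28.125 = 4.4006
  yellow smooth: (40 − 28.125)² / 28.125 = 5.0139
  yellow shrunken: (9 − 9.375)² / 9.375 = 0.0150
χ² = 0.0017 + 4.4006 + 5.0139 + 0.0150 = 9.4312 ≈ 9.431
Degrees of freedom = 4 − 1 = 3; critical value at α = 0.05 is 7.815.
Since 9.431 > 7.815, we reject the null hypothesis — the data do not fit the 9:3:3:1 ratio.

9.431; not consistent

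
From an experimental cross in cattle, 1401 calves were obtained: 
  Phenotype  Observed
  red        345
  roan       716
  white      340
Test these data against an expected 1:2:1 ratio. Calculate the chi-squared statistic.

0.722

The 1:2:1 ratio has 4 parts, so with N = 1401 the expected counts are:
  red: 1401 × 1/4 = 350.25
  roan: 1401 × 2/4 = 700.5
  white: 1401 × 1/4 = 350.25
χ² = Σ (O − E)² / E
  red: (345 − 350.25)² / 350.25 = 0.0787
  roan: (716 − 700.5)² / 700.5 = 0.3430
  white: (340 − 350.25)² / 350.25 = 0.3000
χ² = 0.0787 + 0.3430 + 0.3000 = 0.7217 ≈ 0.722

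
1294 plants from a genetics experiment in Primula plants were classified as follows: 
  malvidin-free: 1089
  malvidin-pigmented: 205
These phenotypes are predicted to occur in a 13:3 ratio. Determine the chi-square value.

7.181

Total ratio parts = 16. Expected numbers out of 1294:
  malvidin-free: 1294 × 13/16 = 1051.375
  malvidin-pigmented: 1294 × 3/16 = 242.625
χ² = Σ (O − E)² / E
  malvidin-free: (1089 − 1051.375)² / 1051.375 = 1.3465
  malvidin-pigmented: (205 − 242.625)² / 242.625 = 5.8347
χ² = 1.3465 + 5.8347 = 7.1812 ≈ 7.181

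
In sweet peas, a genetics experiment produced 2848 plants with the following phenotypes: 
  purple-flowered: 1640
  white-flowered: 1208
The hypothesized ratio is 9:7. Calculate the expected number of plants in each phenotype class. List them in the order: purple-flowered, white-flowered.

1602, 1246

The 9:7 ratio has 16 parts, so with N = 2848 the expected counts are:
  purple-flowered: 2848 × 9/16 = 1602
  white-flowered: 2848 × 7/16 = 1246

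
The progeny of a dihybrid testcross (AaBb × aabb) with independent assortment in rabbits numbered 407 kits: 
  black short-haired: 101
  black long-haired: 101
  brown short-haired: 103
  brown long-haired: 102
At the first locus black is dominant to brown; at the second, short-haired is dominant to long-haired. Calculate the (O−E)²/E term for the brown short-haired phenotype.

0.015

A dihybrid testcross with independent assortment gives a 1:1:1:1 ratio.
Under the 1:1:1:1 hypothesis (Σ ratio = 4, N = 407):
  black short-haired: 407 × 1/4 = 101.75
  black long-haired: 407 × 1/4 = 101.75
  brown short-haired: 407 × 1/4 = 101.75
  brown long-haired: 407 × 1/4 = 101.75
Contribution of brown short-haired: (103 − 101.75)² / 101.75 = 0.0154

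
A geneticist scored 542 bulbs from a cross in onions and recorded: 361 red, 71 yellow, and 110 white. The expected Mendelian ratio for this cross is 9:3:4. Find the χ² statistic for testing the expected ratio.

24.360

Expected counts for N = 542 under a 9:3:4 ratio (total parts = 16):
  red: 542 × 9/16 = 304.875
  yellow: 542 × 3/16 = 101.625
  white: 542 × 4/16 = 135.5
χ² = Σ (O − E)² / E
  red: (361 − 304.875)² / 304.875 = 10.3322
  yellow: (71 − 101.625)² / 101.625 = 9.2289
  white: (110 − 135.5)² / 135.5 = 4.7989
χ² = 10.3322 + 9.2289 + 4.7989 = 24.360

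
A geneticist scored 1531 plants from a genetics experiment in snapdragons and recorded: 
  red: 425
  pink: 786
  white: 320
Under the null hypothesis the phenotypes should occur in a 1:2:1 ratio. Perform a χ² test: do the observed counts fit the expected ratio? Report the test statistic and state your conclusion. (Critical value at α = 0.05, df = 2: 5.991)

The 1:2:1 ratio has 4 parts, so with N = 1531 the expected counts are:
  red: 1531 × 1/4 = 382.75
  pink: 1531 × 2/4 = 765.5
  white: 1531 × 1/4 = 382.75
χ² = Σ (O − E)² / E
  red: (425 − 382.75)² / 382.75 = 4.6638
  pink: (786 − 765.5)² / 765.5 = 0.5490
  white: (320 − 382.75)² / 382.75 = 10.2876
χ² = 4.6638 + 0.5490 + 10.2876 = 15.5004 ≈ 15.500
Degrees of freedom = 3 − 1 = 2; critical value at α = 0.05 is 5.991.
Since 15.500 > 5.991, we reject the null hypothesis — the data do not fit the 1:2:1 ratio.

15.500; not consistent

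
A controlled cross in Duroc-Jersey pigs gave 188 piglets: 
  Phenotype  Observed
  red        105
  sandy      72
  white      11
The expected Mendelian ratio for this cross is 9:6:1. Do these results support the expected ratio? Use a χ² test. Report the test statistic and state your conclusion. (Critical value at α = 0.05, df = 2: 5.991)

Expected counts for N = 188 under a 9:6:1 ratio (total parts = 16):
  red: 188 × 9/16 = 105.75
  sandy: 188 × 6/16 = 70.5
  white: 188 × 1/16 = 11.75
χ² = Σ (O − E)² / E
  red: (105 − 105.75)² / 105.75 = 0.0053
  sandy: (72 − 70.5)² / 70.5 = 0.0319
  white: (11 − 11.75)² / 11.75 = 0.0479
χ² = 0.0053 + 0.0319 + 0.0479 = 0.0851 ≈ 0.085
Degrees of freedom = 3 − 1 = 2; critical value at α = 0.05 is 5.991.
Since 0.085 < 5.991, we fail to reject the null hypothesis — the data are consistent with the 9:6:1 ratio.

0.085; consistent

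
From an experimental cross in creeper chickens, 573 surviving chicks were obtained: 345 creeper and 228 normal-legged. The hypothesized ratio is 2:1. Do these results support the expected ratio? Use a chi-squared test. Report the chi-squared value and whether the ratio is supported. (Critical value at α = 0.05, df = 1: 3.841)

10.751; not consistent

Expected counts for N = 573 under a 2:1 ratio (total parts = 3):
  creeper: 573 × 2/3 = 382
  normal-legged: 573 × 1/3 = 191
χ² = Σ (O − E)² / E
  creeper: (345 − 382)² / 382 = 3.5838
  normal-legged: (228 − 191)² / 191 = 7.1675
χ² = 3.5838 + 7.1675 = 10.7513 ≈ 10.751
Degrees of freedom = 2 − 1 = 1; critical value at α = 0.05 is 3.841.
Since 10.751 > 3.841, we reject the null hypothesis — the data do not fit the 2:1 ratio.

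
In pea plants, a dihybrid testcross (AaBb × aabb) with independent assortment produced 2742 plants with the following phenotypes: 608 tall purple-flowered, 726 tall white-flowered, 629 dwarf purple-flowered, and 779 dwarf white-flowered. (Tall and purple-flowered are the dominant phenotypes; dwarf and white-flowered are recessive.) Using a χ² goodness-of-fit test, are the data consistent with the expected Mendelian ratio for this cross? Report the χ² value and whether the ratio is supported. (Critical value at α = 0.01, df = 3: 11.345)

28.565; not consistent

A dihybrid testcross with independent assortment gives a 1:1:1:1 ratio.
Total ratio parts = 4. Expected numbers out of 2742:
  tall purple-flowered: 2742 × 1/4 = 685.5
  tall white-flowered: 2742 × 1/4 = 685.5
  dwarf purple-flowered: 2742 × 1/4 = 685.5
  dwarf white-flowered: 2742 × 1/4 = 685.5
χ² = Σ (O − E)² / E
  tall purple-flowered: (608 − 685.5)² / 685.5 = 8.7619
  tall white-flowered: (726 − 685.5)² / 685.5 = 2.3928
  dwarf purple-flowered: (629 − 685.5)² / 685.5 = 4.6568
  dwarf white-flowered: (779 − 685.5)² / 685.5 = 12.7531
χ² = 8.7619 + 2.3928 + 4.6568 + 12.7531 = 28.5646 ≈ 28.565
Degrees of freedom = 4 − 1 = 3; critical value at α = 0.01 is 11.345.
Since 28.565 > 11.345, we reject the null hypothesis — the data do not fit the 1:1:1:1 ratio.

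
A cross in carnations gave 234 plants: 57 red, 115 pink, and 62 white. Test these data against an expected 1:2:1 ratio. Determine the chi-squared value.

0.282

Total ratio parts = 4. Expected numbers out of 234:
  red: 234 × 1/4 = 58.5
  pink: 234 × 2/4 = 117
  white: 234 × 1/4 = 58.5
χ² = Σ (O − E)² / E
  red: (57 − 58.5)² / 58.5 = 0.0385
  pink: (115 − 117)² / 117 = 0.0342
  white: (62 − 58.5)² / 58.5 = 0.2094
χ² = 0.0385 + 0.0342 + 0.2094 = 0.2821 ≈ 0.282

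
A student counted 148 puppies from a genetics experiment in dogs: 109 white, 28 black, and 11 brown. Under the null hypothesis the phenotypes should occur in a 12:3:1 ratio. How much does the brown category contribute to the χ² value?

0.331

Under the 12:3:1 hypothesis (Σ ratio = 16, N = 148):
  white: 148 × 12/16 = 111
  black: 148 × 3/16 = 27.75
  brown: 148 × 1/16 = 9.25
Contribution of brown: (11 − 9.25)² / 9.25 = 0.3311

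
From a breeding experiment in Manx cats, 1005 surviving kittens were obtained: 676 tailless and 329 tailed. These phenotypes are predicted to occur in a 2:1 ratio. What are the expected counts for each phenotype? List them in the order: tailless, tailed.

670, 335

Total ratio parts = 3. Expected numbers out of 1005:
  tailless: 1005 × 2/3 = 670
  tailed: 1005 × 1/3 = 335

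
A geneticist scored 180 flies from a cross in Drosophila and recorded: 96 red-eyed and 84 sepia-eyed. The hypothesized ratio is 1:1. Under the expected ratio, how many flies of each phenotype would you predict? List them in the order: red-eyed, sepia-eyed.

90, 90

Expected counts for N = 180 under a 1:1 ratio (total parts = 2):
  red-eyed: 180 × 1/2 = 90
  sepia-eyed: 180 × 1/2 = 90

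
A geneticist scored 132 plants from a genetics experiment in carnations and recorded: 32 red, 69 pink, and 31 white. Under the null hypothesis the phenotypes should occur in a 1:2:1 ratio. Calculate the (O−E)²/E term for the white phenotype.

Under the 1:2:1 hypothesis (Σ ratio = 4, N = 132):
  red: 132 × 1/4 = 33
  pink: 132 × 2/4 = 66
  white: 132 × 1/4 = 33
Contribution of white: (31 − 33)² / 33 = 0.1212

0.121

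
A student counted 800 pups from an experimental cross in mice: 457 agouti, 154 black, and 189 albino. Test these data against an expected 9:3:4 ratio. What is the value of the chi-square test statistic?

0.821

Expected counts for N = 800 under a 9:3:4 ratio (total parts = 16):
  agouti: 800 × 9/16 = 450
  black: 800 × 3/16 = 150
  albino: 800 × 4/16 = 200
χ² = Σ (O − E)² / E
  agouti: (457 − 450)² / 450 = 0.1089
  black: (154 − 150)² / 150 = 0.1067
  albino: (189 − 200)² / 200 = 0.6050
χ² = 0.1089 + 0.1067 + 0.6050 = 0.8206 ≈ 0.821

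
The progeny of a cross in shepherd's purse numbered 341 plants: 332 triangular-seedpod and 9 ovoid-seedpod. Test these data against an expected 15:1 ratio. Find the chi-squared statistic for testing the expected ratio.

Total ratio parts = 16. Expected numbers out of 341:
  triangular-seedpod: 341 × 15/16 = 319.6875
  ovoid-seedpod: 341 × 1/16 = 21.3125
χ² = Σ (O − E)² / E
  triangular-seedpod: (332 − 319.6875)² / 319.6875 = 0.4742
  ovoid-seedpod: (9 − 21.3125)² / 21.3125 = 7.1131
χ² = 0.4742 + 7.1131 = 7.5873 ≈ 7.587

7.587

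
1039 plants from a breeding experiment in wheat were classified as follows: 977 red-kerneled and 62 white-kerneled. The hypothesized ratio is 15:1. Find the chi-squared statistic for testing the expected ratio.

Expected counts for N = 1039 under a 15:1 ratio (total parts = 16):
  red-kerneled: 1039 × 15/16 = 974.0625
  white-kerneled: 1039 × 1/16 = 64.9375
χ² = Σ (O − E)² / E
  red-kerneled: (977 − 974.0625)² / 974.0625 = 0.0089
  white-kerneled: (62 − 64.9375)² / 64.9375 = 0.1329
χ² = 0.0089 + 0.1329 = 0.1418 ≈ 0.142

0.142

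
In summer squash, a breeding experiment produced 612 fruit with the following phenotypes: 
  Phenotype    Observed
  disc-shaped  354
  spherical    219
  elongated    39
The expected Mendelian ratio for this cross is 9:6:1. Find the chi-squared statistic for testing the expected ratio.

The 9:6:1 ratio has 16 parts, so with N = 612 the expected counts are:
  disc-shaped: 612 × 9/16 = 344.25
  spherical: 612 × 6/16 = 229.5
  elongated: 612 × 1/16 = 38.25
χ² = Σ (O − E)² / E
  disc-shaped: (354 − 344.25)² / 344.25 = 0.2761
  spherical: (219 − 229.5)² / 229.5 = 0.4804
  elongated: (39 − 38.25)² / 38.25 = 0.0147
χ² = 0.2761 + 0.4804 + 0.0147 = 0.7712 ≈ 0.771

0.771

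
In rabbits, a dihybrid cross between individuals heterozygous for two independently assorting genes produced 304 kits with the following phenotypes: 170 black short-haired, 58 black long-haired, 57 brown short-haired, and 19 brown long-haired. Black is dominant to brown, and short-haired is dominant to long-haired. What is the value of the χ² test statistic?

A dihybrid F₂ with independent assortment and complete dominance at both loci gives a 9:3:3:1 phenotypic ratio.
Total ratio parts = 16. Expected numbers out of 304:
  black short-haired: 304 × 9/16 = 171
  black long-haired: 304 × 3/16 = 57
  brown short-haired: 304 × 3/16 = 57
  brown long-haired: 304 × 1/16 = 19
χ² = Σ (O − E)² / E
  black short-haired: (170 − 171)² / 171 = 0.0058
  black long-haired: (58 − 57)² / 57 = 0.0175
  brown short-haired: (57 − 57)² / 57 = 0.0000
  brown long-haired: (19 − 19)² / 19 = 0.0000
χ² = 0.0058 + 0.0175 + 0.0000 + 0.0000 = 0.0233 ≈ 0.023

0.023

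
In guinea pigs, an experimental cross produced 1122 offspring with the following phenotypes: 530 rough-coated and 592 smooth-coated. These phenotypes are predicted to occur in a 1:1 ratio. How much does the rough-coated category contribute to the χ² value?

Expected counts for N = 1122 under a 1:1 ratio (total parts = 2):
  rough-coated: 1122 × 1/2 = 561
  smooth-coated: 1122 × 1/2 = 561
Contribution of rough-coated: (530 − 561)² / 561 = 1.7130

1.713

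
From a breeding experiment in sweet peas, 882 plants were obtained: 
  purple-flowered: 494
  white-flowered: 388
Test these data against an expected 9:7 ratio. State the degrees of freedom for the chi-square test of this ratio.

A goodness-of-fit test with 2 phenotype classes has df = 2 − 1 = 1.

1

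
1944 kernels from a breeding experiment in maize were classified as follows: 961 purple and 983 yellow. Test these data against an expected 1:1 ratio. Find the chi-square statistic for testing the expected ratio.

The 1:1 ratio has 2 parts, so with N = 1944 the expected counts are:
  purple: 1944 × 1/2 = 972
  yellow: 1944 × 1/2 = 972
χ² = Σ (O − E)² / E
  purple: (961 − 972)² / 972 = 0.1245
  yellow: (983 − 972)² / 972 = 0.1245
χ² = 0.1245 + 0.1245 = 0.249

0.249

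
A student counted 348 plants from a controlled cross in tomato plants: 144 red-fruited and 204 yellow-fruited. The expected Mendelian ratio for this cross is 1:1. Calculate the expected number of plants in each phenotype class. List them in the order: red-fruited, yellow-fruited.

174, 174

The 1:1 ratio has 2 parts, so with N = 348 the expected counts are:
  red-fruited: 348 × 1/2 = 174
  yellow-fruited: 348 × 1/2 = 174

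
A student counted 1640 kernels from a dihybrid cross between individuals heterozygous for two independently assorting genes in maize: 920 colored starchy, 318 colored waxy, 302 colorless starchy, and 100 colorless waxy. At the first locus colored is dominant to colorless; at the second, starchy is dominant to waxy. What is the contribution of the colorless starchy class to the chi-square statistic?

0.098

A dihybrid F₂ with independent assortment and complete dominance at both loci gives a 9:3:3:1 phenotypic ratio.
Expected counts for N = 1640 under a 9:3:3:1 ratio (total parts = 16):
  colored starchy: 1640 × 9/16 = 922.5
  colored waxy: 1640 × 3/16 = 307.5
  colorless starchy: 1640 × 3/16 = 307.5
  colorless waxy: 1640 × 1/16 = 102.5
Contribution of colorless starchy: (302 − 307.5)² / 307.5 = 0.0984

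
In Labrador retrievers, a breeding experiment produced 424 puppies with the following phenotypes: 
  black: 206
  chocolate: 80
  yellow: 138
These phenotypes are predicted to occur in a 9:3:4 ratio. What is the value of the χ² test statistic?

Under the 9:3:4 hypothesis (Σ ratio = 16, N = 424):
  black: 424 × 9/16 = 238.5
  chocolate: 424 × 3/16 = 79.5
  yellow: 424 × 4/16 = 106
χ² = Σ (O − E)² / E
  black: (206 − 238.5)² / 238.5 = 4.4287
  chocolate: (80 − 79.5)² / 79.5 = 0.0031
  yellow: (138 − 106)² / 106 = 9.6604
χ² = 4.4287 + 0.0031 + 9.6604 = 14.0922 ≈ 14.092

14.092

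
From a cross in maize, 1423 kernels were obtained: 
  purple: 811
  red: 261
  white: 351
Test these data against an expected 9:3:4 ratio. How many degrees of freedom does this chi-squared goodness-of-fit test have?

2

A goodness-of-fit test with 3 phenotype classes has df = 3 − 1 = 2.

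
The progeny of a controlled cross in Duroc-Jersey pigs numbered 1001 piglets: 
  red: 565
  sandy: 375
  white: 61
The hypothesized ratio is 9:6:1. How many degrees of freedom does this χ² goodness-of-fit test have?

2

A goodness-of-fit test with 3 phenotype classes has df = 3 − 1 = 2.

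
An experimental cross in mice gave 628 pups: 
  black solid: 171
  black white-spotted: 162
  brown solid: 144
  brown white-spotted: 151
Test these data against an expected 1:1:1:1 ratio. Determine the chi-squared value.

2.713

Under the 1:1:1:1 hypothesis (Σ ratio = 4, N = 628):
  black solid: 628 × 1/4 = 157
  black white-spotted: 628 × 1/4 = 157
  brown solid: 628 × 1/4 = 157
  brown white-spotted: 628 × 1/4 = 157
χ² = Σ (O − E)² / E
  black solid: (171 − 157)² / 157 = 1.2484
  black white-spotted: (162 − 157)² / 157 = 0.1592
  brown solid: (144 − 157)² / 157 = 1.0764
  brown white-spotted: (151 − 157)² / 157 = 0.2293
χ² = 1.2484 + 0.1592 + 1.0764 + 0.2293 = 2.7133 ≈ 2.713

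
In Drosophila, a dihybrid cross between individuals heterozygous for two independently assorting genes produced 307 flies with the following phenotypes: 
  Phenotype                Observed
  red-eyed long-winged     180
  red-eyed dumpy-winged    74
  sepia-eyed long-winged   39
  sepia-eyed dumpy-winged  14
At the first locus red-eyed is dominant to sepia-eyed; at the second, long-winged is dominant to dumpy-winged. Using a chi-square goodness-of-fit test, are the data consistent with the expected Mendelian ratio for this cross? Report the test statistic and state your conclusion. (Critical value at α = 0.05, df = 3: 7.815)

12.392; not consistent

A dihybrid F₂ with independent assortment and complete dominance at both loci gives a 9:3:3:1 phenotypic ratio.
Total ratio parts = 16. Expected numbers out of 307:
  red-eyed long-winged: 307 × 9/16 = 172.6875
  red-eyed dumpy-winged: 307 × 3/16 = 57.5625
  sepia-eyed long-winged: 307 × 3/16 = 57.5625
  sepia-eyed dumpy-winged: 307 × 1/16 = 19.1875
χ² = Σ (O − E)² / E
  red-eyed long-winged: (180 − 172.6875)² / 172.6875 = 0.3096
  red-eyed dumpy-winged: (74 − 57.5625)² / 57.5625 = 4.6939
  sepia-eyed long-winged: (39 − 57.5625)² / 57.5625 = 5.9860
  sepia-eyed dumpy-winged: (14 − 19.1875)² / 19.1875 = 1.4025
χ² = 0.3096 + 4.6939 + 5.9860 + 1.4025 = 12.392
Degrees of freedom = 4 − 1 = 3; critical value at α = 0.05 is 7.815.
Since 12.392 > 7.815, we reject the null hypothesis — the data do not fit the 9:3:3:1 ratio.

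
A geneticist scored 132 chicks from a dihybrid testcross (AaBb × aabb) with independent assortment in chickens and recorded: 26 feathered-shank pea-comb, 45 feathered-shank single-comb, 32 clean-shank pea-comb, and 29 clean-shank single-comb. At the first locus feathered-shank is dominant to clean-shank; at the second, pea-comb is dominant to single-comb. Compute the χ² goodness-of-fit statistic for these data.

A dihybrid testcross with independent assortment gives a 1:1:1:1 ratio.
Under the 1:1:1:1 hypothesis (Σ ratio = 4, N = 132):
  feathered-shank pea-comb: 132 × 1/4 = 33
  feathered-shank single-comb: 132 × 1/4 = 33
  clean-shank pea-comb: 132 × 1/4 = 33
  clean-shank single-comb: 132 × 1/4 = 33
χ² = Σ (O − E)² / E
  feathered-shank pea-comb: (26 − 33)² / 33 = 1.4848
  feathered-shank single-comb: (45 − 33)² / 33 = 4.3636
  clean-shank pea-comb: (32 − 33)² / 33 = 0.0303
  clean-shank single-comb: (29 − 33)² / 33 = 0.4848
χ² = 1.4848 + 4.3636 + 0.0303 + 0.4848 = 6.3635 ≈ 6.364

6.364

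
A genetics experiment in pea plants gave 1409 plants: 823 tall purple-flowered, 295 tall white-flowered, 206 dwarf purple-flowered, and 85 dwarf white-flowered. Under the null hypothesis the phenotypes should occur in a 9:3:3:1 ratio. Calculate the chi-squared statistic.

17.685

Total ratio parts = 16. Expected numbers out of 1409:
  tall purple-flowered: 1409 × 9/16 = 792.5625
  tall white-flowered: 1409 × 3/16 = 264.1875
  dwarf purple-flowered: 1409 × 3/16 = 264.1875
  dwarf white-flowered: 1409 × 1/16 = 88.0625
χ² = Σ (O − E)² / E
  tall purple-flowered: (823 − 792.5625)² / 792.5625 = 1.1689
  tall white-flowered: (295 − 264.1875)² / 264.1875 = 3.5937
  dwarf purple-flowered: (206 − 264.1875)² / 264.1875 = 12.8158
  dwarf white-flowered: (85 − 88.0625)² / 88.0625 = 0.1065
χ² = 1.1689 + 3.5937 + 12.8158 + 0.1065 = 17.6849 ≈ 17.685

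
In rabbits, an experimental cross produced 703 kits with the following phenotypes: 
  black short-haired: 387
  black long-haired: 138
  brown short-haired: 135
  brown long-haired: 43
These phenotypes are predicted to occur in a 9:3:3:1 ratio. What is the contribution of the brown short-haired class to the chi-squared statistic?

0.077

The 9:3:3:1 ratio has 16 parts, so with N = 703 the expected counts are:
  black short-haired: 703 × 9/16 = 395.4375
  black long-haired: 703 × 3/16 = 131.8125
  brown short-haired: 703 × 3/16 = 131.8125
  brown long-haired: 703 × 1/16 = 43.9375
Contribution of brown short-haired: (135 − 131.8125)² / 131.8125 = 0.0771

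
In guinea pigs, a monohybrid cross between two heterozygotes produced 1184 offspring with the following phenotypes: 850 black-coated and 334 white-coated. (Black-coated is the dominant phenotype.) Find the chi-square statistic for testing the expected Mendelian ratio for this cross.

6.505

For a monohybrid cross between heterozygotes with complete dominance, the expected phenotypic ratio is 3:1.
Expected counts for N = 1184 under a 3:1 ratio (total parts = 4):
  black-coated: 1184 × 3/4 = 888
  white-coated: 1184 × 1/4 = 296
χ² = Σ (O − E)² / E
  black-coated: (850 − 888)² / 888 = 1.6261
  white-coated: (334 − 296)² / 296 = 4.8784
χ² = 1.6261 + 4.8784 = 6.5045 ≈ 6.505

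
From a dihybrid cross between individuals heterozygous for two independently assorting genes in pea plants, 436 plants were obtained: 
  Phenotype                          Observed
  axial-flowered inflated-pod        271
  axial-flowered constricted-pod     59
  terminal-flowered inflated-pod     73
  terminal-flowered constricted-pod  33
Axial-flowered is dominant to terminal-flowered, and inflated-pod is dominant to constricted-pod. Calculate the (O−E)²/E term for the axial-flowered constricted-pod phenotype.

6.331

A dihybrid F₂ with independent assortment and complete dominance at both loci gives a 9:3:3:1 phenotypic ratio.
Under the 9:3:3:1 hypothesis (Σ ratio = 16, N = 436):
  axial-flowered inflated-pod: 436 × 9/16 = 245.25
  axial-flowered constricted-pod: 436 × 3/16 = 81.75
  terminal-flowered inflated-pod: 436 × 3/16 = 81.75
  terminal-flowered constricted-pod: 436 × 1/16 = 27.25
Contribution of axial-flowered constricted-pod: (59 − 81.75)² / 81.75 = 6.3310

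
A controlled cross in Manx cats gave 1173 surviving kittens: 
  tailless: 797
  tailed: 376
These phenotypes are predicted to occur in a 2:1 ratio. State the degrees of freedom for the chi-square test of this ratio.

1

A goodness-of-fit test with 2 phenotype classes has df = 2 − 1 = 1.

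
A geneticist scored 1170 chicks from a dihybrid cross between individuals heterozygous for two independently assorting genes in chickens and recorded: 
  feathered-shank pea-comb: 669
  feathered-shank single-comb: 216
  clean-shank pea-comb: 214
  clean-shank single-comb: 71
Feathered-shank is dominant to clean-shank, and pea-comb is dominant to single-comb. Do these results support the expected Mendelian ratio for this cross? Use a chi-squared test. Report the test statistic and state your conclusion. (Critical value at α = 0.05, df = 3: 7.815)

A dihybrid F₂ with independent assortment and complete dominance at both loci gives a 9:3:3:1 phenotypic ratio.
Under the 9:3:3:1 hypothesis (Σ ratio = 16, N = 1170):
  feathered-shank pea-comb: 1170 × 9/16 = 658.125
  feathered-shank single-comb: 1170 × 3/16 = 219.375
  clean-shank pea-comb: 1170 × 3/16 = 219.375
  clean-shank single-comb: 1170 × 1/16 = 73.125
χ² = Σ (O − E)² / E
  feathered-shank pea-comb: (669 − 658.125)² / 658.125 = 0.1797
  feathered-shank single-comb: (216 − 219.375)² / 219.375 = 0.0519
  clean-shank pea-comb: (214 − 219.375)² / 219.375 = 0.1317
  clean-shank single-comb: (71 − 73.125)² / 73.125 = 0.0618
χ² = 0.1797 + 0.0519 + 0.1317 + 0.0618 = 0.4251 ≈ 0.425
Degrees of freedom = 4 − 1 = 3; critical value at α = 0.05 is 7.815.
Since 0.425 < 7.815, we fail to reject the null hypothesis — the data are consistent with the 9:3:3:1 ratio.

0.425; consistent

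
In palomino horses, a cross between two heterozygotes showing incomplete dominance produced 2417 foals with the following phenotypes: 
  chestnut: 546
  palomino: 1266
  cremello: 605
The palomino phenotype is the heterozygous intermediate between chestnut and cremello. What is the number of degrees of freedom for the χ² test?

2

With incomplete dominance, a heterozygote × heterozygote cross gives a 1:2:1 phenotypic ratio.
A goodness-of-fit test with 3 phenotype classes has df = 3 − 1 = 2.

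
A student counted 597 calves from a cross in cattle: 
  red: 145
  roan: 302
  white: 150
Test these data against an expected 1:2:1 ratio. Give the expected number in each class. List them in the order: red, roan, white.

149.25, 298.5, 149.25

Total ratio parts = 4. Expected numbers out of 597:
  red: 597 × 1/4 = 149.25
  roan: 597 × 2/4 = 298.5
  white: 597 × 1/4 = 149.25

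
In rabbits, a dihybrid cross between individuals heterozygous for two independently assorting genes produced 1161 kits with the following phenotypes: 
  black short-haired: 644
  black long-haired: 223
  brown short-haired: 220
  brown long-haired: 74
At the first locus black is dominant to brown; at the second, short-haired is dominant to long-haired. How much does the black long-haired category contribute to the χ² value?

A dihybrid F₂ with independent assortment and complete dominance at both loci gives a 9:3:3:1 phenotypic ratio.
Expected counts for N = 1161 under a 9:3:3:1 ratio (total parts = 16):
  black short-haired: 1161 × 9/16 = 653.0625
  black long-haired: 1161 × 3/16 = 217.6875
  brown short-haired: 1161 × 3/16 = 217.6875
  brown long-haired: 1161 × 1/16 = 72.5625
Contribution of black long-haired: (223 − 217.6875)² / 217.6875 = 0.1296

0.130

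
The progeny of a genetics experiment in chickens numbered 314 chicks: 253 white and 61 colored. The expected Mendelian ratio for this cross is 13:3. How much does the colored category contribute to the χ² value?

0.077

Under the 13:3 hypothesis (Σ ratio = 16, N = 314):
  white: 314 × 13/16 = 255.125
  colored: 314 × 3/16 = 58.875
Contribution of colored: (61 − 58.875)² / 58.875 = 0.0767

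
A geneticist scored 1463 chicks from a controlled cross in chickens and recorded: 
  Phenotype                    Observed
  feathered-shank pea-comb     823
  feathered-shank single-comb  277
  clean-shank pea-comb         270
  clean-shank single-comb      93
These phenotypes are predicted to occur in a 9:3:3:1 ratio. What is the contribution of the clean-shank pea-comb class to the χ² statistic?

Total ratio parts = 16. Expected numbers out of 1463:
  feathered-shank pea-comb: 1463 × 9/16 = 822.9375
  feathered-shank single-comb: 1463 × 3/16 = 274.3125
  clean-shank pea-comb: 1463 × 3/16 = 274.3125
  clean-shank single-comb: 1463 × 1/16 = 91.4375
Contribution of clean-shank pea-comb: (270 − 274.3125)² / 274.3125 = 0.0678

0.068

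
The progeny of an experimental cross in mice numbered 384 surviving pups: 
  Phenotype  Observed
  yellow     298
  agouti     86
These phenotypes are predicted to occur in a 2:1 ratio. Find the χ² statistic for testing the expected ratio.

Under the 2:1 hypothesis (Σ ratio = 3, N = 384):
  yellow: 384 × 2/3 = 256
  agouti: 384 × 1/3 = 128
χ² = Σ (O − E)² / E
  yellow: (298 − 256)² / 256 = 6.8906
  agouti: (86 − 128)² / 128 = 13.7812
χ² = 6.8906 + 13.7812 = 20.6718 ≈ 20.672

20.672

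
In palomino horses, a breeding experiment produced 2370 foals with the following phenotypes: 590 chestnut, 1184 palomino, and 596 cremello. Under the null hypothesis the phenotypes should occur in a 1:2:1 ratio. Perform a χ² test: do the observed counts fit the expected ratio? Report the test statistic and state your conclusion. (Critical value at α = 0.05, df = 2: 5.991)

Expected counts for N = 2370 under a 1:2:1 ratio (total parts = 4):
  chestnut: 2370 × 1/4 = 592.5
  palomino: 2370 × 2/4 = 1185
  cremello: 2370 × 1/4 = 592.5
χ² = Σ (O − E)² / E
  chestnut: (590 − 592.5)² / 592.5 = 0.0105
  palomino: (1184 − 1185)² / 1185 = 0.0008
  cremello: (596 − 592.5)² / 592.5 = 0.0207
χ² = 0.0105 + 0.0008 + 0.0207 = 0.032
Degrees of freedom = 3 − 1 = 2; critical value at α = 0.05 is 5.991.
Since 0.032 < 5.991, we fail to reject the null hypothesis — the data are consistent with the 1:2:1 ratio.

0.032; consistent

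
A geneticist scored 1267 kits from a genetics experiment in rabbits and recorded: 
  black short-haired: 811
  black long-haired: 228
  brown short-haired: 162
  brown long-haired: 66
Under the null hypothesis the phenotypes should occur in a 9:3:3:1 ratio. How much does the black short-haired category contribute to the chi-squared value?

13.562

Under the 9:3:3:1 hypothesis (Σ ratio = 16, N = 1267):
  black short-haired: 1267 × 9/16 = 712.6875
  black long-haired: 1267 × 3/16 = 237.5625
  brown short-haired: 1267 × 3/16 = 237.5625
  brown long-haired: 1267 × 1/16 = 79.1875
Contribution of black short-haired: (811 − 712.6875)² / 712.6875 = 13.5618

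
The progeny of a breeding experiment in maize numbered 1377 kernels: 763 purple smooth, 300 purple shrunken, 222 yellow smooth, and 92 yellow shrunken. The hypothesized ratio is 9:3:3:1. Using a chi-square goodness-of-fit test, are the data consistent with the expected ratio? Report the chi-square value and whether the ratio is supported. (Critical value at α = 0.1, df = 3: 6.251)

Total ratio parts = 16. Expected numbers out of 1377:
  purple smooth: 1377 × 9/16 = 774.5625
  purple shrunken: 1377 × 3/16 = 258.1875
  yellow smooth: 1377 × 3/16 = 258.1875
  yellow shrunken: 1377 × 1/16 = 86.0625
χ² = Σ (O − E)² / E
  purple smooth: (763 − 774.5625)² / 774.5625 = 0.1726
  purple shrunken: (300 − 258.1875)² / 258.1875 = 6.7714
  yellow smooth: (222 − 258.1875)² / 258.1875 = 5.0720
  yellow shrunken: (92 − 86.0625)² / 86.0625 = 0.4096
χ² = 0.1726 + 6.7714 + 5.0720 + 0.4096 = 12.4256 ≈ 12.426
Degrees of freedom = 4 − 1 = 3; critical value at α = 0.1 is 6.251.
Since 12.426 > 6.251, we reject the null hypothesis — the data do not fit the 9:3:3:1 ratio.

12.426; not consistent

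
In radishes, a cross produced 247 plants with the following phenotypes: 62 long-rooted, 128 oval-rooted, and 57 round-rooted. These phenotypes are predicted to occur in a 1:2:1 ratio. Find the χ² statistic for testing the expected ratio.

Expected counts for N = 247 under a 1:2:1 ratio (total parts = 4):
  long-rooted: 247 × 1/4 = 61.75
  oval-rooted: 247 × 2/4 = 123.5
  round-rooted: 247 × 1/4 = 61.75
χ² = Σ (O − E)² / E
  long-rooted: (62 − 61.75)² / 61.75 = 0.0010
  oval-rooted: (128 − 123.5)² / 123.5 = 0.1640
  round-rooted: (57 − 61.75)² / 61.75 = 0.3654
χ² = 0.0010 + 0.1640 + 0.3654 = 0.5304 ≈ 0.530

0.530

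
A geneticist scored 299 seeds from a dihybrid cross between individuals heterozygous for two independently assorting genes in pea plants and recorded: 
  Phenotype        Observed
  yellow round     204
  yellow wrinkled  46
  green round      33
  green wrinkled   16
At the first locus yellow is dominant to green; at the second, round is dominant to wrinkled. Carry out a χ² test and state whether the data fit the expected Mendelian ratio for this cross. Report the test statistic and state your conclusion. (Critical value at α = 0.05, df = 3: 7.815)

A dihybrid F₂ with independent assortment and complete dominance at both loci gives a 9:3:3:1 phenotypic ratio.
Under the 9:3:3:1 hypothesis (Σ ratio = 16, N = 299):
  yellow round: 299 × 9/16 = 168.1875
  yellow wrinkled: 299 × 3/16 = 56.0625
  green round: 299 × 3/16 = 56.0625
  green wrinkled: 299 × 1/16 = 18.6875
χ² = Σ (O − E)² / E
  yellow round: (204 − 168.1875)² / 168.1875 = 7.6256
  yellow wrinkled: (46 − 56.0625)² / 56.0625 = 1.8061
  green round: (33 − 56.0625)² / 56.0625 = 9.4872
  green wrinkled: (16 − 18.6875)² / 18.6875 = 0.3865
χ² = 7.6256 + 1.8061 + 9.4872 + 0.3865 = 19.3054 ≈ 19.305
Degrees of freedom = 4 − 1 = 3; critical value at α = 0.05 is 7.815.
Since 19.305 > 7.815, we reject the null hypothesis — the data do not fit the 9:3:3:1 ratio.

19.305; not consistent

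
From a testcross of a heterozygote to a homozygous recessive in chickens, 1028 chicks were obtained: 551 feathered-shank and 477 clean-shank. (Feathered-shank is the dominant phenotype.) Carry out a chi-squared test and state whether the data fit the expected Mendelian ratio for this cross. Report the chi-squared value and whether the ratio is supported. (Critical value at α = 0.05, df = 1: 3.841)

5.327; not consistent

A testcross of a heterozygote (Aa × aa) gives a 1:1 phenotypic ratio.
Expected counts for N = 1028 under a 1:1 ratio (total parts = 2):
  feathered-shank: 1028 × 1/2 = 514
  clean-shank: 1028 × 1/2 = 514
χ² = Σ (O − E)² / E
  feathered-shank: (551 − 514)² / 514 = 2.6634
  clean-shank: (477 − 514)² / 514 = 2.6634
χ² = 2.6634 + 2.6634 = 5.3268 ≈ 5.327
Degrees of freedom = 2 − 1 = 1; critical value at α = 0.05 is 3.841.
Since 5.327 > 3.841, we reject the null hypothesis — the data do not fit the 1:1 ratio.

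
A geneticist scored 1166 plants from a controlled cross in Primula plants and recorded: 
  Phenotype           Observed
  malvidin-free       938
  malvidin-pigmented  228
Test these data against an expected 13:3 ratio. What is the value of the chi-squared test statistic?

0.495

Total ratio parts = 16. Expected numbers out of 1166:
  malvidin-free: 1166 × 13/16 = 947.375
  malvidin-pigmented: 1166 × 3/16 = 218.625
χ² = Σ (O − E)² / E
  malvidin-free: (938 − 947.375)² / 947.375 = 0.0928
  malvidin-pigmented: (228 − 218.625)² / 218.625 = 0.4020
χ² = 0.0928 + 0.4020 = 0.4948 ≈ 0.495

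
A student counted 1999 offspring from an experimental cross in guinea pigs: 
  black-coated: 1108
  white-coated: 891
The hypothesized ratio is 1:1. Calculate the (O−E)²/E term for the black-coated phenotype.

Under the 1:1 hypothesis (Σ ratio = 2, N = 1999):
  black-coated: 1999 × 1/2 = 999.5
  white-coated: 1999 × 1/2 = 999.5
Contribution of black-coated: (1108 − 999.5)² / 999.5 = 11.7781

11.778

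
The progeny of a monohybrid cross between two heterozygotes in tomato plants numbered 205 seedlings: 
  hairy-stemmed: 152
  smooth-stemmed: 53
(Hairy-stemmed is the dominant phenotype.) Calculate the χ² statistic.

0.080

For a monohybrid cross between heterozygotes with complete dominance, the expected phenotypic ratio is 3:1.
Total ratio parts = 4. Expected numbers out of 205:
  hairy-stemmed: 205 × 3/4 = 153.75
  smooth-stemmed: 205 × 1/4 = 51.25
χ² = Σ (O − E)² / E
  hairy-stemmed: (152 − 153.75)² / 153.75 = 0.0199
  smooth-stemmed: (53 − 51.25)² / 51.25 = 0.0598
χ² = 0.0199 + 0.0598 = 0.0797 ≈ 0.080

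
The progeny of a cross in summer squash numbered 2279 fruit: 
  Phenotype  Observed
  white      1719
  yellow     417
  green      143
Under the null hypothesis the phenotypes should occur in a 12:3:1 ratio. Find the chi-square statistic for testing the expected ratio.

0.307

The 12:3:1 ratio has 16 parts, so with N = 2279 the expected counts are:
  white: 2279 × 12/16 = 1709.25
  yellow: 2279 × 3/16 = 427.3125
  green: 2279 × 1/16 = 142.4375
χ² = Σ (O − E)² / E
  white: (1719 − 1709.25)² / 1709.25 = 0.0556
  yellow: (417 − 427.3125)² / 427.3125 = 0.2489
  green: (143 − 142.4375)² / 142.4375 = 0.0022
χ² = 0.0556 + 0.2489 + 0.0022 = 0.3067 ≈ 0.307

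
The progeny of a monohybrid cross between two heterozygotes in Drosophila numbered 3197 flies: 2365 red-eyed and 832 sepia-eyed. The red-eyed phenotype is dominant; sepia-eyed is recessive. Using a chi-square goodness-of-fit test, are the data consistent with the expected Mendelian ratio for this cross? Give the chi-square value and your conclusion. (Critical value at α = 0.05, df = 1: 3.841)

1.789; consistent

For a monohybrid cross between heterozygotes with complete dominance, the expected phenotypic ratio is 3:1.
Under the 3:1 hypothesis (Σ ratio = 4, N = 3197):
  red-eyed: 3197 × 3/4 = 2397.75
  sepia-eyed: 3197 × 1/4 = 799.25
χ² = Σ (O − E)² / E
  red-eyed: (2365 − 2397.75)² / 2397.75 = 0.4473
  sepia-eyed: (832 − 799.25)² / 799.25 = 1.3420
χ² = 0.4473 + 1.3420 = 1.7893 ≈ 1.789
Degrees of freedom = 2 − 1 = 1; critical value at α = 0.05 is 3.841.
Since 1.789 < 3.841, we fail to reject the null hypothesis — the data are consistent with the 3:1 ratio.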